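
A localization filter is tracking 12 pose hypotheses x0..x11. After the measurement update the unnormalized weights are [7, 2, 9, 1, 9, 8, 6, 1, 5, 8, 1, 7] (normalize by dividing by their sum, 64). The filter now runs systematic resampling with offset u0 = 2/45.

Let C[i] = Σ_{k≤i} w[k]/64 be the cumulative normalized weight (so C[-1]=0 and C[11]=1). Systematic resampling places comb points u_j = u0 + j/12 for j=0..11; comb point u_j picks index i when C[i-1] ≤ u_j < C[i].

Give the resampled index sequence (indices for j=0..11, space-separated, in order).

0 1 2 3 4 5 5 6 8 9 10 11

C = [7/64, 9/64, 9/32, 19/64, 7/16, 9/16, 21/32, 43/64, 3/4, 7/8, 57/64, 1]
j=0: u_0=2/45 ∈ [0, 7/64) → index 0
j=1: u_1=23/180 ∈ [7/64, 9/64) → index 1
j=2: u_2=19/90 ∈ [9/64, 9/32) → index 2
j=3: u_3=53/180 ∈ [9/32, 19/64) → index 3
j=4: u_4=17/45 ∈ [19/64, 7/16) → index 4
j=5: u_5=83/180 ∈ [7/16, 9/16) → index 5
j=6: u_6=49/90 ∈ [7/16, 9/16) → index 5
j=7: u_7=113/180 ∈ [9/16, 21/32) → index 6
j=8: u_8=32/45 ∈ [43/64, 3/4) → index 8
j=9: u_9=143/180 ∈ [3/4, 7/8) → index 9
j=10: u_10=79/90 ∈ [7/8, 57/64) → index 10
j=11: u_11=173/180 ∈ [57/64, 1) → index 11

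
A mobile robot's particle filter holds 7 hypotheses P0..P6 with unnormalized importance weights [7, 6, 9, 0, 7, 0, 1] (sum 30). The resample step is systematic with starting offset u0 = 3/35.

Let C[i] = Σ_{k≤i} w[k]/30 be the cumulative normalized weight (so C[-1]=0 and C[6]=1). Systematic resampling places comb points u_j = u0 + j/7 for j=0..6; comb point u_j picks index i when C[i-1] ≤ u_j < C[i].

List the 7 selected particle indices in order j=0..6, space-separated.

0 0 1 2 2 4 4

C = [7/30, 13/30, 11/15, 11/15, 29/30, 29/30, 1]
j=0: u_0=3/35 ∈ [0, 7/30) → index 0
j=1: u_1=8/35 ∈ [0, 7/30) → index 0
j=2: u_2=13/35 ∈ [7/30, 13/30) → index 1
j=3: u_3=18/35 ∈ [13/30, 11/15) → index 2
j=4: u_4=23/35 ∈ [13/30, 11/15) → index 2
j=5: u_5=4/5 ∈ [11/15, 29/30) → index 4
j=6: u_6=33/35 ∈ [11/15, 29/30) → index 4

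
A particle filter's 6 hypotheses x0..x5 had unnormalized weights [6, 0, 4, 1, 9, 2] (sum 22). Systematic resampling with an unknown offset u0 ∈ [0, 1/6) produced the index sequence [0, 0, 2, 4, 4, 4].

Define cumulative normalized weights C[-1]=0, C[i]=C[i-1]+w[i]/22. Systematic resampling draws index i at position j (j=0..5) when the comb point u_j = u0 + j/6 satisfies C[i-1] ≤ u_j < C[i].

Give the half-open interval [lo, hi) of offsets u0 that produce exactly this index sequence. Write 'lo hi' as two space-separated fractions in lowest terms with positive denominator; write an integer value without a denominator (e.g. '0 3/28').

C = [3/11, 3/11, 5/11, 1/2, 10/11, 1]
j=0 picked index 0: u0 ∈ [0, 3/11)
j=1 picked index 0: u0 ∈ [-1/6, 7/66)
j=2 picked index 2: u0 ∈ [-2/33, 4/33)
j=3 picked index 4: u0 ∈ [0, 9/22)
j=4 picked index 4: u0 ∈ [-1/6, 8/33)
j=5 picked index 4: u0 ∈ [-1/3, 5/66)
intersection: [0, 5/66)

0 5/66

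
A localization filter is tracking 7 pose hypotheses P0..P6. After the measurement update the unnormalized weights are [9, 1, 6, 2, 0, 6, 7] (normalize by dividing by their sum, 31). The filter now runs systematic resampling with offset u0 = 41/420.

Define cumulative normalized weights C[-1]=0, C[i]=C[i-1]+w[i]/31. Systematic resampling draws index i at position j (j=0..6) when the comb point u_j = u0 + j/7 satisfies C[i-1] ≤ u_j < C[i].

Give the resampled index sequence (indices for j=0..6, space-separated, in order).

0 0 2 3 5 6 6

C = [9/31, 10/31, 16/31, 18/31, 18/31, 24/31, 1]
j=0: u_0=41/420 ∈ [0, 9/31) → index 0
j=1: u_1=101/420 ∈ [0, 9/31) → index 0
j=2: u_2=23/60 ∈ [10/31, 16/31) → index 2
j=3: u_3=221/420 ∈ [16/31, 18/31) → index 3
j=4: u_4=281/420 ∈ [18/31, 24/31) → index 5
j=5: u_5=341/420 ∈ [24/31, 1) → index 6
j=6: u_6=401/420 ∈ [24/31, 1) → index 6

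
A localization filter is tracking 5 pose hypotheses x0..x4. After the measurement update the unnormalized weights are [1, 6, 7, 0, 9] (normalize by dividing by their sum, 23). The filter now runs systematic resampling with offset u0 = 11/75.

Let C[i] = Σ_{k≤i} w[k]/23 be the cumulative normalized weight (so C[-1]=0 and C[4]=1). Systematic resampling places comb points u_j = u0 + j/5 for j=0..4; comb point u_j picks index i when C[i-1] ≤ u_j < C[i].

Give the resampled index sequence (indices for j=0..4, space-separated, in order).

C = [1/23, 7/23, 14/23, 14/23, 1]
j=0: u_0=11/75 ∈ [1/23, 7/23) → index 1
j=1: u_1=26/75 ∈ [7/23, 14/23) → index 2
j=2: u_2=41/75 ∈ [7/23, 14/23) → index 2
j=3: u_3=56/75 ∈ [14/23, 1) → index 4
j=4: u_4=71/75 ∈ [14/23, 1) → index 4

1 2 2 4 4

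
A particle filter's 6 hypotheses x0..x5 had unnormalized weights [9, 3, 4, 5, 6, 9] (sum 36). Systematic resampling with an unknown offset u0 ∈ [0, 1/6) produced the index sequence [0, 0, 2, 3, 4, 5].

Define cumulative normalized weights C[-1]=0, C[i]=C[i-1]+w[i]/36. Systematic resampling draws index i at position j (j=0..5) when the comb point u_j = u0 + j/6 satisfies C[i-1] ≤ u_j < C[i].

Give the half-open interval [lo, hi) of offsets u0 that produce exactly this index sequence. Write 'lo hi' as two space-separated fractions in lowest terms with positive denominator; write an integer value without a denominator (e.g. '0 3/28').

C = [1/4, 1/3, 4/9, 7/12, 3/4, 1]
j=0 picked index 0: u0 ∈ [0, 1/4)
j=1 picked index 0: u0 ∈ [-1/6, 1/12)
j=2 picked index 2: u0 ∈ [0, 1/9)
j=3 picked index 3: u0 ∈ [-1/18, 1/12)
j=4 picked index 4: u0 ∈ [-1/12, 1/12)
j=5 picked index 5: u0 ∈ [-1/12, 1/6)
intersection: [0, 1/12)

0 1/12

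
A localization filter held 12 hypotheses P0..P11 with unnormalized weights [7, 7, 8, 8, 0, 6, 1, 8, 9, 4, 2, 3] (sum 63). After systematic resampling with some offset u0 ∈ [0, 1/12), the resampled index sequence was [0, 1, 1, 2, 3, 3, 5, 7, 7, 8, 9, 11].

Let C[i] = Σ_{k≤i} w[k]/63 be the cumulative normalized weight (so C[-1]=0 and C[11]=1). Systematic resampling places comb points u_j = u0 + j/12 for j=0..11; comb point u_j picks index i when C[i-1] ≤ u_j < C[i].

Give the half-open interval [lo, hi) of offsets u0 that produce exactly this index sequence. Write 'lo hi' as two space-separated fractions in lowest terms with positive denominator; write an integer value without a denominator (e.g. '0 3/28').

C = [1/9, 2/9, 22/63, 10/21, 10/21, 4/7, 37/63, 5/7, 6/7, 58/63, 20/21, 1]
j=0 picked index 0: u0 ∈ [0, 1/9)
j=1 picked index 1: u0 ∈ [1/36, 5/36)
j=2 picked index 1: u0 ∈ [-1/18, 1/18)
j=3 picked index 2: u0 ∈ [-1/36, 25/252)
j=4 picked index 3: u0 ∈ [1/63, 1/7)
j=5 picked index 3: u0 ∈ [-17/252, 5/84)
j=6 picked index 5: u0 ∈ [-1/42, 1/14)
j=7 picked index 7: u0 ∈ [1/252, 11/84)
j=8 picked index 7: u0 ∈ [-5/63, 1/21)
j=9 picked index 8: u0 ∈ [-1/28, 3/28)
j=10 picked index 9: u0 ∈ [1/42, 11/126)
j=11 picked index 11: u0 ∈ [1/28, 1/12)
intersection: [1/28, 1/21)

1/28 1/21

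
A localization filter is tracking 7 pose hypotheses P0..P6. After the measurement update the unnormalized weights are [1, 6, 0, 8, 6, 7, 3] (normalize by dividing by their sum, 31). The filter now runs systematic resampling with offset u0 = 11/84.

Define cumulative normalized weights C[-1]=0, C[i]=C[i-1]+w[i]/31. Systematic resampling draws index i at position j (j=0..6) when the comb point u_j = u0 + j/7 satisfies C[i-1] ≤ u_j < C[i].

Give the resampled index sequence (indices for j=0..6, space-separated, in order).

C = [1/31, 7/31, 7/31, 15/31, 21/31, 28/31, 1]
j=0: u_0=11/84 ∈ [1/31, 7/31) → index 1
j=1: u_1=23/84 ∈ [7/31, 15/31) → index 3
j=2: u_2=5/12 ∈ [7/31, 15/31) → index 3
j=3: u_3=47/84 ∈ [15/31, 21/31) → index 4
j=4: u_4=59/84 ∈ [21/31, 28/31) → index 5
j=5: u_5=71/84 ∈ [21/31, 28/31) → index 5
j=6: u_6=83/84 ∈ [28/31, 1) → index 6

1 3 3 4 5 5 6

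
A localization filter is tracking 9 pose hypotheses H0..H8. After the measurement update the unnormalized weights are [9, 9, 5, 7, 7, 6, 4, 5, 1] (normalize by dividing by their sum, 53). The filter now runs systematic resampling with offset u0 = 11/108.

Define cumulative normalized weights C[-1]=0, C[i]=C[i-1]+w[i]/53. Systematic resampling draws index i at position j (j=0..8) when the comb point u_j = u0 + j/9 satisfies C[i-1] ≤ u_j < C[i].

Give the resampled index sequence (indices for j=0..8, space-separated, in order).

C = [9/53, 18/53, 23/53, 30/53, 37/53, 43/53, 47/53, 52/53, 1]
j=0: u_0=11/108 ∈ [0, 9/53) → index 0
j=1: u_1=23/108 ∈ [9/53, 18/53) → index 1
j=2: u_2=35/108 ∈ [9/53, 18/53) → index 1
j=3: u_3=47/108 ∈ [23/53, 30/53) → index 3
j=4: u_4=59/108 ∈ [23/53, 30/53) → index 3
j=5: u_5=71/108 ∈ [30/53, 37/53) → index 4
j=6: u_6=83/108 ∈ [37/53, 43/53) → index 5
j=7: u_7=95/108 ∈ [43/53, 47/53) → index 6
j=8: u_8=107/108 ∈ [52/53, 1) → index 8

0 1 1 3 3 4 5 6 8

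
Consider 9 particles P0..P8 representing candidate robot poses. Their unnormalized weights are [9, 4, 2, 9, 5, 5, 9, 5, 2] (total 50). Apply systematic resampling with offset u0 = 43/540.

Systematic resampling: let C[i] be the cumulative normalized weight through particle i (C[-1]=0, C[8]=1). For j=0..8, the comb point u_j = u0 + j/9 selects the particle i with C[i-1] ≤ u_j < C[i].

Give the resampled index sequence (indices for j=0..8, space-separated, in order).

C = [9/50, 13/50, 3/10, 12/25, 29/50, 17/25, 43/50, 24/25, 1]
j=0: u_0=43/540 ∈ [0, 9/50) → index 0
j=1: u_1=103/540 ∈ [9/50, 13/50) → index 1
j=2: u_2=163/540 ∈ [3/10, 12/25) → index 3
j=3: u_3=223/540 ∈ [3/10, 12/25) → index 3
j=4: u_4=283/540 ∈ [12/25, 29/50) → index 4
j=5: u_5=343/540 ∈ [29/50, 17/25) → index 5
j=6: u_6=403/540 ∈ [17/25, 43/50) → index 6
j=7: u_7=463/540 ∈ [17/25, 43/50) → index 6
j=8: u_8=523/540 ∈ [24/25, 1) → index 8

0 1 3 3 4 5 6 6 8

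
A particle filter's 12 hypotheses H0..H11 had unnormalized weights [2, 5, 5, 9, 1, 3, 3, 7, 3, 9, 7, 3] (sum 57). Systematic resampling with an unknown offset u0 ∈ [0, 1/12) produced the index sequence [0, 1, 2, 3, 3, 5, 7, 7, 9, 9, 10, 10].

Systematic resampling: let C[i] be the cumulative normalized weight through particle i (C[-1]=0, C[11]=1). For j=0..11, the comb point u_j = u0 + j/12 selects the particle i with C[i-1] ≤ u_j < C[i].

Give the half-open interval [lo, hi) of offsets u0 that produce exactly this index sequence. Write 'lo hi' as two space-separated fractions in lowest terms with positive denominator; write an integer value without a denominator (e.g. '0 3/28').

C = [2/57, 7/57, 4/19, 7/19, 22/57, 25/57, 28/57, 35/57, 2/3, 47/57, 18/19, 1]
j=0 picked index 0: u0 ∈ [0, 2/57)
j=1 picked index 1: u0 ∈ [-11/228, 3/76)
j=2 picked index 2: u0 ∈ [-5/114, 5/114)
j=3 picked index 3: u0 ∈ [-3/76, 9/76)
j=4 picked index 3: u0 ∈ [-7/57, 2/57)
j=5 picked index 5: u0 ∈ [-7/228, 5/228)
j=6 picked index 7: u0 ∈ [-1/114, 13/114)
j=7 picked index 7: u0 ∈ [-7/76, 7/228)
j=8 picked index 9: u0 ∈ [0, 3/19)
j=9 picked index 9: u0 ∈ [-1/12, 17/228)
j=10 picked index 10: u0 ∈ [-1/114, 13/114)
j=11 picked index 10: u0 ∈ [-7/76, 7/228)
intersection: [0, 5/228)

0 5/228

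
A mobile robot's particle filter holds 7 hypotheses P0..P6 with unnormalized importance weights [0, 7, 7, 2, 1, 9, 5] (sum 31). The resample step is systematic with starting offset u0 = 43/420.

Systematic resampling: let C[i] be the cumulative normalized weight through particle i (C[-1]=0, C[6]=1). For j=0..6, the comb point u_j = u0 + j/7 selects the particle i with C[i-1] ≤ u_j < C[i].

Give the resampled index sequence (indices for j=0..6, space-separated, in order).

1 2 2 4 5 5 6

C = [0, 7/31, 14/31, 16/31, 17/31, 26/31, 1]
j=0: u_0=43/420 ∈ [0, 7/31) → index 1
j=1: u_1=103/420 ∈ [7/31, 14/31) → index 2
j=2: u_2=163/420 ∈ [7/31, 14/31) → index 2
j=3: u_3=223/420 ∈ [16/31, 17/31) → index 4
j=4: u_4=283/420 ∈ [17/31, 26/31) → index 5
j=5: u_5=49/60 ∈ [17/31, 26/31) → index 5
j=6: u_6=403/420 ∈ [26/31, 1) → index 6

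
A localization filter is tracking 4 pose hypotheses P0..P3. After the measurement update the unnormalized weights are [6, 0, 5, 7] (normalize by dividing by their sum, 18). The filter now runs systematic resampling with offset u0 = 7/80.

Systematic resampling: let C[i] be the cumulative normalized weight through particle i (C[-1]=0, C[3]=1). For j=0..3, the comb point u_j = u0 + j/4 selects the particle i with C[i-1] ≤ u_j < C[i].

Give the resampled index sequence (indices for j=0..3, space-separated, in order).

0 2 2 3

C = [1/3, 1/3, 11/18, 1]
j=0: u_0=7/80 ∈ [0, 1/3) → index 0
j=1: u_1=27/80 ∈ [1/3, 11/18) → index 2
j=2: u_2=47/80 ∈ [1/3, 11/18) → index 2
j=3: u_3=67/80 ∈ [11/18, 1) → index 3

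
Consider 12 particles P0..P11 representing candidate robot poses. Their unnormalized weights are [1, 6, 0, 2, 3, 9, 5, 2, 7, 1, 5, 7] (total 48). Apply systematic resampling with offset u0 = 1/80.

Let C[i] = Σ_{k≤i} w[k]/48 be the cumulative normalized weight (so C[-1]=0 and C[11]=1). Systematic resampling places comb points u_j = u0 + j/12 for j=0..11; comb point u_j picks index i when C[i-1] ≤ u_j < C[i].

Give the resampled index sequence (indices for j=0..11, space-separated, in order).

0 1 3 5 5 5 6 8 8 10 10 11

C = [1/48, 7/48, 7/48, 3/16, 1/4, 7/16, 13/24, 7/12, 35/48, 3/4, 41/48, 1]
j=0: u_0=1/80 ∈ [0, 1/48) → index 0
j=1: u_1=23/240 ∈ [1/48, 7/48) → index 1
j=2: u_2=43/240 ∈ [7/48, 3/16) → index 3
j=3: u_3=21/80 ∈ [1/4, 7/16) → index 5
j=4: u_4=83/240 ∈ [1/4, 7/16) → index 5
j=5: u_5=103/240 ∈ [1/4, 7/16) → index 5
j=6: u_6=41/80 ∈ [7/16, 13/24) → index 6
j=7: u_7=143/240 ∈ [7/12, 35/48) → index 8
j=8: u_8=163/240 ∈ [7/12, 35/48) → index 8
j=9: u_9=61/80 ∈ [3/4, 41/48) → index 10
j=10: u_10=203/240 ∈ [3/4, 41/48) → index 10
j=11: u_11=223/240 ∈ [41/48, 1) → index 11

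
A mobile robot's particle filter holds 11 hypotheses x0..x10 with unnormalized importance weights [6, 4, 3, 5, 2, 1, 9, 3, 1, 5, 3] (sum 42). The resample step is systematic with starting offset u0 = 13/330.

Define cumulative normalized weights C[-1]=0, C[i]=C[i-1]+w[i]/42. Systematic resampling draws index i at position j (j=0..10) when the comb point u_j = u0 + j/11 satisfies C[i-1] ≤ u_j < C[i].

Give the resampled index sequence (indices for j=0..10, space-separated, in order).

C = [1/7, 5/21, 13/42, 3/7, 10/21, 1/2, 5/7, 11/14, 17/21, 13/14, 1]
j=0: u_0=13/330 ∈ [0, 1/7) → index 0
j=1: u_1=43/330 ∈ [0, 1/7) → index 0
j=2: u_2=73/330 ∈ [1/7, 5/21) → index 1
j=3: u_3=103/330 ∈ [13/42, 3/7) → index 3
j=4: u_4=133/330 ∈ [13/42, 3/7) → index 3
j=5: u_5=163/330 ∈ [10/21, 1/2) → index 5
j=6: u_6=193/330 ∈ [1/2, 5/7) → index 6
j=7: u_7=223/330 ∈ [1/2, 5/7) → index 6
j=8: u_8=23/30 ∈ [5/7, 11/14) → index 7
j=9: u_9=283/330 ∈ [17/21, 13/14) → index 9
j=10: u_10=313/330 ∈ [13/14, 1) → index 10

0 0 1 3 3 5 6 6 7 9 10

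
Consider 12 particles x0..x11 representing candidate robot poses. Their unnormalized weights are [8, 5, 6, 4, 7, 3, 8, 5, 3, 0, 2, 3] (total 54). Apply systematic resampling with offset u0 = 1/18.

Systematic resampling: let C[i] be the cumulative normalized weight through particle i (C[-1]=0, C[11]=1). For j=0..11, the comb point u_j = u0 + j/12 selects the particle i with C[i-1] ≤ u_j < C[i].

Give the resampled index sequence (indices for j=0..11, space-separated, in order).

0 0 1 2 3 4 5 6 6 7 8 11

C = [4/27, 13/54, 19/54, 23/54, 5/9, 11/18, 41/54, 23/27, 49/54, 49/54, 17/18, 1]
j=0: u_0=1/18 ∈ [0, 4/27) → index 0
j=1: u_1=5/36 ∈ [0, 4/27) → index 0
j=2: u_2=2/9 ∈ [4/27, 13/54) → index 1
j=3: u_3=11/36 ∈ [13/54, 19/54) → index 2
j=4: u_4=7/18 ∈ [19/54, 23/54) → index 3
j=5: u_5=17/36 ∈ [23/54, 5/9) → index 4
j=6: u_6=5/9 ∈ [5/9, 11/18) → index 5
j=7: u_7=23/36 ∈ [11/18, 41/54) → index 6
j=8: u_8=13/18 ∈ [11/18, 41/54) → index 6
j=9: u_9=29/36 ∈ [41/54, 23/27) → index 7
j=10: u_10=8/9 ∈ [23/27, 49/54) → index 8
j=11: u_11=35/36 ∈ [17/18, 1) → index 11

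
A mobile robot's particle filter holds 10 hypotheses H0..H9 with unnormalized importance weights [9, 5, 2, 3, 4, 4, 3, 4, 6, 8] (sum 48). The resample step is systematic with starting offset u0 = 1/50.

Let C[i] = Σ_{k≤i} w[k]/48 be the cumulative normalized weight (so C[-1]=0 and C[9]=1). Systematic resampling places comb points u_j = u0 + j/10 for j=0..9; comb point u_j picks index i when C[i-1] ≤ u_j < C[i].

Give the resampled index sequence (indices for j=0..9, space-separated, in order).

0 0 1 2 4 5 6 8 8 9

C = [3/16, 7/24, 1/3, 19/48, 23/48, 9/16, 5/8, 17/24, 5/6, 1]
j=0: u_0=1/50 ∈ [0, 3/16) → index 0
j=1: u_1=3/25 ∈ [0, 3/16) → index 0
j=2: u_2=11/50 ∈ [3/16, 7/24) → index 1
j=3: u_3=8/25 ∈ [7/24, 1/3) → index 2
j=4: u_4=21/50 ∈ [19/48, 23/48) → index 4
j=5: u_5=13/25 ∈ [23/48, 9/16) → index 5
j=6: u_6=31/50 ∈ [9/16, 5/8) → index 6
j=7: u_7=18/25 ∈ [17/24, 5/6) → index 8
j=8: u_8=41/50 ∈ [17/24, 5/6) → index 8
j=9: u_9=23/25 ∈ [5/6, 1) → index 9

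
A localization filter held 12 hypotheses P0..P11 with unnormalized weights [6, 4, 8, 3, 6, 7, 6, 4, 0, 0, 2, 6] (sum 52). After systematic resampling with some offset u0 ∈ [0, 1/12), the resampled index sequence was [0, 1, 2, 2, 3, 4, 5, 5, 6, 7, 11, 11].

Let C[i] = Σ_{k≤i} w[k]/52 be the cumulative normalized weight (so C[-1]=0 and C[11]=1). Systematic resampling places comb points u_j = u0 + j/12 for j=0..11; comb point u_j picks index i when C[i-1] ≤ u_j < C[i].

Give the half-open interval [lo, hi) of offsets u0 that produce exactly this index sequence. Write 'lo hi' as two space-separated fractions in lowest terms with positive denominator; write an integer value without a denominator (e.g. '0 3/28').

2/39 11/156

C = [3/26, 5/26, 9/26, 21/52, 27/52, 17/26, 10/13, 11/13, 11/13, 11/13, 23/26, 1]
j=0 picked index 0: u0 ∈ [0, 3/26)
j=1 picked index 1: u0 ∈ [5/156, 17/156)
j=2 picked index 2: u0 ∈ [1/39, 7/39)
j=3 picked index 2: u0 ∈ [-3/52, 5/52)
j=4 picked index 3: u0 ∈ [1/78, 11/156)
j=5 picked index 4: u0 ∈ [-1/78, 4/39)
j=6 picked index 5: u0 ∈ [1/52, 2/13)
j=7 picked index 5: u0 ∈ [-5/78, 11/156)
j=8 picked index 6: u0 ∈ [-1/78, 4/39)
j=9 picked index 7: u0 ∈ [1/52, 5/52)
j=10 picked index 11: u0 ∈ [2/39, 1/6)
j=11 picked index 11: u0 ∈ [-5/156, 1/12)
intersection: [2/39, 11/156)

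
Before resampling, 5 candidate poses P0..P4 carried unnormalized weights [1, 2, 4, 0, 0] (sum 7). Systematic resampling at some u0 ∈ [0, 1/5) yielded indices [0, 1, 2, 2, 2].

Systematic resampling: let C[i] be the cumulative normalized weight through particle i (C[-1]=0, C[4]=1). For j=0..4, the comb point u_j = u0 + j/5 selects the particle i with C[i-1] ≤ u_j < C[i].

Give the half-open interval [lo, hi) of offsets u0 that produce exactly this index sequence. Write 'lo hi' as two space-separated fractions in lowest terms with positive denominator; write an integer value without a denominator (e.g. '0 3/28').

C = [1/7, 3/7, 1, 1, 1]
j=0 picked index 0: u0 ∈ [0, 1/7)
j=1 picked index 1: u0 ∈ [-2/35, 8/35)
j=2 picked index 2: u0 ∈ [1/35, 3/5)
j=3 picked index 2: u0 ∈ [-6/35, 2/5)
j=4 picked index 2: u0 ∈ [-13/35, 1/5)
intersection: [1/35, 1/7)

1/35 1/7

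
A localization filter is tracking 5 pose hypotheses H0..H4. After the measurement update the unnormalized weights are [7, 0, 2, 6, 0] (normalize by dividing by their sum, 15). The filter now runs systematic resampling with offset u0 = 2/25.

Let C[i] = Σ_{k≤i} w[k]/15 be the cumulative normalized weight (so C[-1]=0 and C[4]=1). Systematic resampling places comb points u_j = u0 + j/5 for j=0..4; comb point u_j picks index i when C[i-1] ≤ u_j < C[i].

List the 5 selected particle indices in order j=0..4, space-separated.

C = [7/15, 7/15, 3/5, 1, 1]
j=0: u_0=2/25 ∈ [0, 7/15) → index 0
j=1: u_1=7/25 ∈ [0, 7/15) → index 0
j=2: u_2=12/25 ∈ [7/15, 3/5) → index 2
j=3: u_3=17/25 ∈ [3/5, 1) → index 3
j=4: u_4=22/25 ∈ [3/5, 1) → index 3

0 0 2 3 3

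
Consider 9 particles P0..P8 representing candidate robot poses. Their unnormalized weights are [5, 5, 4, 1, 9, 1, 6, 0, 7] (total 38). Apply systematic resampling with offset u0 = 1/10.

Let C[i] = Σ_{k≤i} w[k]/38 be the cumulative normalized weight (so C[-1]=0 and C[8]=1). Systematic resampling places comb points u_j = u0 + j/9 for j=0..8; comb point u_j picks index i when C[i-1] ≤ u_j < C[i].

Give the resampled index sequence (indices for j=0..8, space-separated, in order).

0 1 2 4 4 5 6 8 8

C = [5/38, 5/19, 7/19, 15/38, 12/19, 25/38, 31/38, 31/38, 1]
j=0: u_0=1/10 ∈ [0, 5/38) → index 0
j=1: u_1=19/90 ∈ [5/38, 5/19) → index 1
j=2: u_2=29/90 ∈ [5/19, 7/19) → index 2
j=3: u_3=13/30 ∈ [15/38, 12/19) → index 4
j=4: u_4=49/90 ∈ [15/38, 12/19) → index 4
j=5: u_5=59/90 ∈ [12/19, 25/38) → index 5
j=6: u_6=23/30 ∈ [25/38, 31/38) → index 6
j=7: u_7=79/90 ∈ [31/38, 1) → index 8
j=8: u_8=89/90 ∈ [31/38, 1) → index 8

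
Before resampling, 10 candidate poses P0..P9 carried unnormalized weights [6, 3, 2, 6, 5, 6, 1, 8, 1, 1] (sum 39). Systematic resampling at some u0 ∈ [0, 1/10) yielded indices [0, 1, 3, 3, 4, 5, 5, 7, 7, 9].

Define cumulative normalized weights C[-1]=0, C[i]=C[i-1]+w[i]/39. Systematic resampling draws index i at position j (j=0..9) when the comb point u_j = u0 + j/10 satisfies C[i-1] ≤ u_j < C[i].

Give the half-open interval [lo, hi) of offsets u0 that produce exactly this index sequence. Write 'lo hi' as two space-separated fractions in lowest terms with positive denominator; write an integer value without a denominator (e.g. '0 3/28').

C = [2/13, 3/13, 11/39, 17/39, 22/39, 28/39, 29/39, 37/39, 38/39, 1]
j=0 picked index 0: u0 ∈ [0, 2/13)
j=1 picked index 1: u0 ∈ [7/130, 17/130)
j=2 picked index 3: u0 ∈ [16/195, 46/195)
j=3 picked index 3: u0 ∈ [-7/390, 53/390)
j=4 picked index 4: u0 ∈ [7/195, 32/195)
j=5 picked index 5: u0 ∈ [5/78, 17/78)
j=6 picked index 5: u0 ∈ [-7/195, 23/195)
j=7 picked index 7: u0 ∈ [17/390, 97/390)
j=8 picked index 7: u0 ∈ [-11/195, 29/195)
j=9 picked index 9: u0 ∈ [29/390, 1/10)
intersection: [16/195, 1/10)

16/195 1/10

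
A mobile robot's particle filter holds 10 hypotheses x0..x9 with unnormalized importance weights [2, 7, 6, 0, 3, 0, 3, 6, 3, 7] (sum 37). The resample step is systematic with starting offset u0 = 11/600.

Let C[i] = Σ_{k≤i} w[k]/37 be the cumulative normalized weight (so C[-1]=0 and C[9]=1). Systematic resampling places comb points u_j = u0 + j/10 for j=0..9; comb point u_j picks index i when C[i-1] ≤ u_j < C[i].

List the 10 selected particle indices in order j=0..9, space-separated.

C = [2/37, 9/37, 15/37, 15/37, 18/37, 18/37, 21/37, 27/37, 30/37, 1]
j=0: u_0=11/600 ∈ [0, 2/37) → index 0
j=1: u_1=71/600 ∈ [2/37, 9/37) → index 1
j=2: u_2=131/600 ∈ [2/37, 9/37) → index 1
j=3: u_3=191/600 ∈ [9/37, 15/37) → index 2
j=4: u_4=251/600 ∈ [15/37, 18/37) → index 4
j=5: u_5=311/600 ∈ [18/37, 21/37) → index 6
j=6: u_6=371/600 ∈ [21/37, 27/37) → index 7
j=7: u_7=431/600 ∈ [21/37, 27/37) → index 7
j=8: u_8=491/600 ∈ [30/37, 1) → index 9
j=9: u_9=551/600 ∈ [30/37, 1) → index 9

0 1 1 2 4 6 7 7 9 9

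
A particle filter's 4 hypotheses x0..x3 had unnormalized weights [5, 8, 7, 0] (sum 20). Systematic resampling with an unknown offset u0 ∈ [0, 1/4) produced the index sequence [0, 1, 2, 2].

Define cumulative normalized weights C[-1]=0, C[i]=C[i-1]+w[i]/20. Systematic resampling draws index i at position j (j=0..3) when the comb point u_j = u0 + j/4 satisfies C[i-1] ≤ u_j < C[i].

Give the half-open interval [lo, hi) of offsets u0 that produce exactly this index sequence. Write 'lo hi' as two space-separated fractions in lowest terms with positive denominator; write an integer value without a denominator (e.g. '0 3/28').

3/20 1/4

C = [1/4, 13/20, 1, 1]
j=0 picked index 0: u0 ∈ [0, 1/4)
j=1 picked index 1: u0 ∈ [0, 2/5)
j=2 picked index 2: u0 ∈ [3/20, 1/2)
j=3 picked index 2: u0 ∈ [-1/10, 1/4)
intersection: [3/20, 1/4)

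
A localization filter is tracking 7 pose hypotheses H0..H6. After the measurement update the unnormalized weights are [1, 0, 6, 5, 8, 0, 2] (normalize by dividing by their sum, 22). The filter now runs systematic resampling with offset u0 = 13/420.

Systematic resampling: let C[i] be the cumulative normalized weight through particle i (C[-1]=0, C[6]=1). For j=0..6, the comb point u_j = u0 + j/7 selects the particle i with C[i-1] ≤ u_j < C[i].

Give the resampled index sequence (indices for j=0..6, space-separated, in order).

0 2 2 3 4 4 4

C = [1/22, 1/22, 7/22, 6/11, 10/11, 10/11, 1]
j=0: u_0=13/420 ∈ [0, 1/22) → index 0
j=1: u_1=73/420 ∈ [1/22, 7/22) → index 2
j=2: u_2=19/60 ∈ [1/22, 7/22) → index 2
j=3: u_3=193/420 ∈ [7/22, 6/11) → index 3
j=4: u_4=253/420 ∈ [6/11, 10/11) → index 4
j=5: u_5=313/420 ∈ [6/11, 10/11) → index 4
j=6: u_6=373/420 ∈ [6/11, 10/11) → index 4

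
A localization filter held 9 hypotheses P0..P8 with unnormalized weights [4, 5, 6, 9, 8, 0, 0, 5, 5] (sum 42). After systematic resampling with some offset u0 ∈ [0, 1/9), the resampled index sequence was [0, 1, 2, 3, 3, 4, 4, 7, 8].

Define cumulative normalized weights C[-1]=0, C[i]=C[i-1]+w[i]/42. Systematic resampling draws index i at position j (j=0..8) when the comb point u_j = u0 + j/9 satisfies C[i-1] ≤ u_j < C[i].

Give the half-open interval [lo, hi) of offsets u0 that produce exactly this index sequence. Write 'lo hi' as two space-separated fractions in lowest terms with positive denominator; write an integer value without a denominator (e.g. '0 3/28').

1/42 2/21

C = [2/21, 3/14, 5/14, 4/7, 16/21, 16/21, 16/21, 37/42, 1]
j=0 picked index 0: u0 ∈ [0, 2/21)
j=1 picked index 1: u0 ∈ [-1/63, 13/126)
j=2 picked index 2: u0 ∈ [-1/126, 17/126)
j=3 picked index 3: u0 ∈ [1/42, 5/21)
j=4 picked index 3: u0 ∈ [-11/126, 8/63)
j=5 picked index 4: u0 ∈ [1/63, 13/63)
j=6 picked index 4: u0 ∈ [-2/21, 2/21)
j=7 picked index 7: u0 ∈ [-1/63, 13/126)
j=8 picked index 8: u0 ∈ [-1/126, 1/9)
intersection: [1/42, 2/21)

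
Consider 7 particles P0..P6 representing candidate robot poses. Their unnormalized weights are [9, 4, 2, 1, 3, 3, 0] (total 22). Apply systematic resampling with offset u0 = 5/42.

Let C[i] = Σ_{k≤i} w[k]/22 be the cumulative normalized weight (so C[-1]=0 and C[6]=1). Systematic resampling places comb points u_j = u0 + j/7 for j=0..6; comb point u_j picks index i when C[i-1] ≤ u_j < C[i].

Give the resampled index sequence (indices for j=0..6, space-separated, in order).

C = [9/22, 13/22, 15/22, 8/11, 19/22, 1, 1]
j=0: u_0=5/42 ∈ [0, 9/22) → index 0
j=1: u_1=11/42 ∈ [0, 9/22) → index 0
j=2: u_2=17/42 ∈ [0, 9/22) → index 0
j=3: u_3=23/42 ∈ [9/22, 13/22) → index 1
j=4: u_4=29/42 ∈ [15/22, 8/11) → index 3
j=5: u_5=5/6 ∈ [8/11, 19/22) → index 4
j=6: u_6=41/42 ∈ [19/22, 1) → index 5

0 0 0 1 3 4 5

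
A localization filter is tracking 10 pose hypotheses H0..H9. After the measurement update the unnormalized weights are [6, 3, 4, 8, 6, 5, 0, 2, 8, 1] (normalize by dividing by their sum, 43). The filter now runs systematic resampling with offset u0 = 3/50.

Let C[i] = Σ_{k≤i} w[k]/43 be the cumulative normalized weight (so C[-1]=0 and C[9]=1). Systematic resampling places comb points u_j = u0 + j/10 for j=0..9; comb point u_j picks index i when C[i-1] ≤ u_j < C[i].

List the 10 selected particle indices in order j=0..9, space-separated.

C = [6/43, 9/43, 13/43, 21/43, 27/43, 32/43, 32/43, 34/43, 42/43, 1]
j=0: u_0=3/50 ∈ [0, 6/43) → index 0
j=1: u_1=4/25 ∈ [6/43, 9/43) → index 1
j=2: u_2=13/50 ∈ [9/43, 13/43) → index 2
j=3: u_3=9/25 ∈ [13/43, 21/43) → index 3
j=4: u_4=23/50 ∈ [13/43, 21/43) → index 3
j=5: u_5=14/25 ∈ [21/43, 27/43) → index 4
j=6: u_6=33/50 ∈ [27/43, 32/43) → index 5
j=7: u_7=19/25 ∈ [32/43, 34/43) → index 7
j=8: u_8=43/50 ∈ [34/43, 42/43) → index 8
j=9: u_9=24/25 ∈ [34/43, 42/43) → index 8

0 1 2 3 3 4 5 7 8 8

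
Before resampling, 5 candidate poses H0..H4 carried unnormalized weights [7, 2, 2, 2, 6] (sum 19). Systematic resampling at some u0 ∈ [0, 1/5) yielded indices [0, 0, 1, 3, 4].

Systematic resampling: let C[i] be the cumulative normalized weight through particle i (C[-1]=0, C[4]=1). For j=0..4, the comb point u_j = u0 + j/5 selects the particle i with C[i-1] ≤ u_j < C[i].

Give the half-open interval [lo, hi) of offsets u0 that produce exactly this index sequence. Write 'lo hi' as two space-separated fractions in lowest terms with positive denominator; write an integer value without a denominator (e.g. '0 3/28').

0 7/95

C = [7/19, 9/19, 11/19, 13/19, 1]
j=0 picked index 0: u0 ∈ [0, 7/19)
j=1 picked index 0: u0 ∈ [-1/5, 16/95)
j=2 picked index 1: u0 ∈ [-3/95, 7/95)
j=3 picked index 3: u0 ∈ [-2/95, 8/95)
j=4 picked index 4: u0 ∈ [-11/95, 1/5)
intersection: [0, 7/95)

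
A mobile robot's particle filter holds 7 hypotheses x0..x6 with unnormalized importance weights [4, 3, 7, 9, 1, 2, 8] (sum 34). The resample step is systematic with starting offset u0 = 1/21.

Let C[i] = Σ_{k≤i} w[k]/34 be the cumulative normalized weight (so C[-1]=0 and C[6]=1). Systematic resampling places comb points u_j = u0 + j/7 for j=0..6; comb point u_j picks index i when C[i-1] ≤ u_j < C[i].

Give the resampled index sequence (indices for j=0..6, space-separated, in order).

0 1 2 3 3 5 6

C = [2/17, 7/34, 7/17, 23/34, 12/17, 13/17, 1]
j=0: u_0=1/21 ∈ [0, 2/17) → index 0
j=1: u_1=4/21 ∈ [2/17, 7/34) → index 1
j=2: u_2=1/3 ∈ [7/34, 7/17) → index 2
j=3: u_3=10/21 ∈ [7/17, 23/34) → index 3
j=4: u_4=13/21 ∈ [7/17, 23/34) → index 3
j=5: u_5=16/21 ∈ [12/17, 13/17) → index 5
j=6: u_6=19/21 ∈ [13/17, 1) → index 6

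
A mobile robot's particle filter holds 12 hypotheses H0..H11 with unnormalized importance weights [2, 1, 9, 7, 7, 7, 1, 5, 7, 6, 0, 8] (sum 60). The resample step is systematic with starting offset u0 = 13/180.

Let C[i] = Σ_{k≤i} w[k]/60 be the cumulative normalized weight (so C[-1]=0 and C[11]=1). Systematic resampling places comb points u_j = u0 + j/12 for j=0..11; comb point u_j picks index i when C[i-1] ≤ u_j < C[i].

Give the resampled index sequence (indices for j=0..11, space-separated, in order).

C = [1/30, 1/20, 1/5, 19/60, 13/30, 11/20, 17/30, 13/20, 23/30, 13/15, 13/15, 1]
j=0: u_0=13/180 ∈ [1/20, 1/5) → index 2
j=1: u_1=7/45 ∈ [1/20, 1/5) → index 2
j=2: u_2=43/180 ∈ [1/5, 19/60) → index 3
j=3: u_3=29/90 ∈ [19/60, 13/30) → index 4
j=4: u_4=73/180 ∈ [19/60, 13/30) → index 4
j=5: u_5=22/45 ∈ [13/30, 11/20) → index 5
j=6: u_6=103/180 ∈ [17/30, 13/20) → index 7
j=7: u_7=59/90 ∈ [13/20, 23/30) → index 8
j=8: u_8=133/180 ∈ [13/20, 23/30) → index 8
j=9: u_9=37/45 ∈ [23/30, 13/15) → index 9
j=10: u_10=163/180 ∈ [13/15, 1) → index 11
j=11: u_11=89/90 ∈ [13/15, 1) → index 11

2 2 3 4 4 5 7 8 8 9 11 11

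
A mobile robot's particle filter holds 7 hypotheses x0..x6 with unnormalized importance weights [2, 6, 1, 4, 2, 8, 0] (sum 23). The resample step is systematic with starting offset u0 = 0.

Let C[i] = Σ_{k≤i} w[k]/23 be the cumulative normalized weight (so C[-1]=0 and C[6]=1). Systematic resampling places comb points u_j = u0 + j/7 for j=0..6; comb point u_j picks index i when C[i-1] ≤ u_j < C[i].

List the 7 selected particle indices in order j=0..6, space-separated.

0 1 1 3 4 5 5

C = [2/23, 8/23, 9/23, 13/23, 15/23, 1, 1]
j=0: u_0=0 ∈ [0, 2/23) → index 0
j=1: u_1=1/7 ∈ [2/23, 8/23) → index 1
j=2: u_2=2/7 ∈ [2/23, 8/23) → index 1
j=3: u_3=3/7 ∈ [9/23, 13/23) → index 3
j=4: u_4=4/7 ∈ [13/23, 15/23) → index 4
j=5: u_5=5/7 ∈ [15/23, 1) → index 5
j=6: u_6=6/7 ∈ [15/23, 1) → index 5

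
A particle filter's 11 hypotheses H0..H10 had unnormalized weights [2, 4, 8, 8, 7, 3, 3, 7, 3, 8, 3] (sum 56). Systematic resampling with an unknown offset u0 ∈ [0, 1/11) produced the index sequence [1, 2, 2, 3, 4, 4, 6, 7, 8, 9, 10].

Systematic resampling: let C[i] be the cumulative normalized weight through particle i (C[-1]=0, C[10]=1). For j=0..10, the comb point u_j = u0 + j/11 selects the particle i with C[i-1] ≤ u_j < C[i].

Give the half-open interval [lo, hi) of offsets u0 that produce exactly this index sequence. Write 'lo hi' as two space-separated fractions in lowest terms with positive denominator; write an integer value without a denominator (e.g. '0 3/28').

23/616 39/616

C = [1/28, 3/28, 1/4, 11/28, 29/56, 4/7, 5/8, 3/4, 45/56, 53/56, 1]
j=0 picked index 1: u0 ∈ [1/28, 3/28)
j=1 picked index 2: u0 ∈ [5/308, 7/44)
j=2 picked index 2: u0 ∈ [-23/308, 3/44)
j=3 picked index 3: u0 ∈ [-1/44, 37/308)
j=4 picked index 4: u0 ∈ [9/308, 95/616)
j=5 picked index 4: u0 ∈ [-19/308, 39/616)
j=6 picked index 6: u0 ∈ [2/77, 7/88)
j=7 picked index 7: u0 ∈ [-1/88, 5/44)
j=8 picked index 8: u0 ∈ [1/44, 47/616)
j=9 picked index 9: u0 ∈ [-9/616, 79/616)
j=10 picked index 10: u0 ∈ [23/616, 1/11)
intersection: [23/616, 39/616)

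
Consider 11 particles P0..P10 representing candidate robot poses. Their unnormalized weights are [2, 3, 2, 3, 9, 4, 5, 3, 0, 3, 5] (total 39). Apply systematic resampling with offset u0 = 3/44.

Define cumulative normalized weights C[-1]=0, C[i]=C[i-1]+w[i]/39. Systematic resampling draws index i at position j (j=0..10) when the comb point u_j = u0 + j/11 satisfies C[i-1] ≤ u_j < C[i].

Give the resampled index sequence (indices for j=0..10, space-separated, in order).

C = [2/39, 5/39, 7/39, 10/39, 19/39, 23/39, 28/39, 31/39, 31/39, 34/39, 1]
j=0: u_0=3/44 ∈ [2/39, 5/39) → index 1
j=1: u_1=7/44 ∈ [5/39, 7/39) → index 2
j=2: u_2=1/4 ∈ [7/39, 10/39) → index 3
j=3: u_3=15/44 ∈ [10/39, 19/39) → index 4
j=4: u_4=19/44 ∈ [10/39, 19/39) → index 4
j=5: u_5=23/44 ∈ [19/39, 23/39) → index 5
j=6: u_6=27/44 ∈ [23/39, 28/39) → index 6
j=7: u_7=31/44 ∈ [23/39, 28/39) → index 6
j=8: u_8=35/44 ∈ [31/39, 34/39) → index 9
j=9: u_9=39/44 ∈ [34/39, 1) → index 10
j=10: u_10=43/44 ∈ [34/39, 1) → index 10

1 2 3 4 4 5 6 6 9 10 10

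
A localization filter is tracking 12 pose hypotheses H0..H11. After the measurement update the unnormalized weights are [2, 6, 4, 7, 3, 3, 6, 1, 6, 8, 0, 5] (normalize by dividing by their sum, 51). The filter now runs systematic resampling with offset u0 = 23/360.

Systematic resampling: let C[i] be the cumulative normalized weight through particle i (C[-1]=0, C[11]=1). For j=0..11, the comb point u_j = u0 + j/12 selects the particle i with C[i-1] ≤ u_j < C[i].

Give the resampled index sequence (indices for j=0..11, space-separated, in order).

1 1 2 3 4 5 6 8 8 9 9 11

C = [2/51, 8/51, 4/17, 19/51, 22/51, 25/51, 31/51, 32/51, 38/51, 46/51, 46/51, 1]
j=0: u_0=23/360 ∈ [2/51, 8/51) → index 1
j=1: u_1=53/360 ∈ [2/51, 8/51) → index 1
j=2: u_2=83/360 ∈ [8/51, 4/17) → index 2
j=3: u_3=113/360 ∈ [4/17, 19/51) → index 3
j=4: u_4=143/360 ∈ [19/51, 22/51) → index 4
j=5: u_5=173/360 ∈ [22/51, 25/51) → index 5
j=6: u_6=203/360 ∈ [25/51, 31/51) → index 6
j=7: u_7=233/360 ∈ [32/51, 38/51) → index 8
j=8: u_8=263/360 ∈ [32/51, 38/51) → index 8
j=9: u_9=293/360 ∈ [38/51, 46/51) → index 9
j=10: u_10=323/360 ∈ [38/51, 46/51) → index 9
j=11: u_11=353/360 ∈ [46/51, 1) → index 11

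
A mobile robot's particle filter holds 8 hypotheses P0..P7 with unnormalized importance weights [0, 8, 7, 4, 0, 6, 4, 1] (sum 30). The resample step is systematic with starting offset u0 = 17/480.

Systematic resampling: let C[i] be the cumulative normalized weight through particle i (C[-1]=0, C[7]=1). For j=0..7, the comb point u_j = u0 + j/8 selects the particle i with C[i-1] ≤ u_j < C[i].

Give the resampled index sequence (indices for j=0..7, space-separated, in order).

1 1 2 2 3 5 5 6

C = [0, 4/15, 1/2, 19/30, 19/30, 5/6, 29/30, 1]
j=0: u_0=17/480 ∈ [0, 4/15) → index 1
j=1: u_1=77/480 ∈ [0, 4/15) → index 1
j=2: u_2=137/480 ∈ [4/15, 1/2) → index 2
j=3: u_3=197/480 ∈ [4/15, 1/2) → index 2
j=4: u_4=257/480 ∈ [1/2, 19/30) → index 3
j=5: u_5=317/480 ∈ [19/30, 5/6) → index 5
j=6: u_6=377/480 ∈ [19/30, 5/6) → index 5
j=7: u_7=437/480 ∈ [5/6, 29/30) → index 6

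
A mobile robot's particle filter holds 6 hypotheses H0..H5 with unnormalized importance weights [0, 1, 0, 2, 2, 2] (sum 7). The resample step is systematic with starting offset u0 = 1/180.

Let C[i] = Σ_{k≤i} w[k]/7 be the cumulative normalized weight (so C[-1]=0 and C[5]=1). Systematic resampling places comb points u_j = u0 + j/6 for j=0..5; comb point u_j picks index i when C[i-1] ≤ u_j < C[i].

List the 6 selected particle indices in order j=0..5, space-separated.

C = [0, 1/7, 1/7, 3/7, 5/7, 1]
j=0: u_0=1/180 ∈ [0, 1/7) → index 1
j=1: u_1=31/180 ∈ [1/7, 3/7) → index 3
j=2: u_2=61/180 ∈ [1/7, 3/7) → index 3
j=3: u_3=91/180 ∈ [3/7, 5/7) → index 4
j=4: u_4=121/180 ∈ [3/7, 5/7) → index 4
j=5: u_5=151/180 ∈ [5/7, 1) → index 5

1 3 3 4 4 5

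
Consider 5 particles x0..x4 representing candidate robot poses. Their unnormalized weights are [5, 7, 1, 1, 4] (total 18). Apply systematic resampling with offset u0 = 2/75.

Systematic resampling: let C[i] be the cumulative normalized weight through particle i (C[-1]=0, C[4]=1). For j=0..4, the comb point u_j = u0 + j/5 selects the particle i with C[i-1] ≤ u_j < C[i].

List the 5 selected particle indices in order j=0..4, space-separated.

C = [5/18, 2/3, 13/18, 7/9, 1]
j=0: u_0=2/75 ∈ [0, 5/18) → index 0
j=1: u_1=17/75 ∈ [0, 5/18) → index 0
j=2: u_2=32/75 ∈ [5/18, 2/3) → index 1
j=3: u_3=47/75 ∈ [5/18, 2/3) → index 1
j=4: u_4=62/75 ∈ [7/9, 1) → index 4

0 0 1 1 4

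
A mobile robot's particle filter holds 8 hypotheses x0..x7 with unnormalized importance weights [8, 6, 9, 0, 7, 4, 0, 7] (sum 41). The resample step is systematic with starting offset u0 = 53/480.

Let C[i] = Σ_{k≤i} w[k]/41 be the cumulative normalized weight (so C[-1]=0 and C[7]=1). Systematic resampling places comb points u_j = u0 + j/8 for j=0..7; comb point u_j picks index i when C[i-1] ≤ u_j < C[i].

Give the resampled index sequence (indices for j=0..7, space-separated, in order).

0 1 2 2 4 5 7 7

C = [8/41, 14/41, 23/41, 23/41, 30/41, 34/41, 34/41, 1]
j=0: u_0=53/480 ∈ [0, 8/41) → index 0
j=1: u_1=113/480 ∈ [8/41, 14/41) → index 1
j=2: u_2=173/480 ∈ [14/41, 23/41) → index 2
j=3: u_3=233/480 ∈ [14/41, 23/41) → index 2
j=4: u_4=293/480 ∈ [23/41, 30/41) → index 4
j=5: u_5=353/480 ∈ [30/41, 34/41) → index 5
j=6: u_6=413/480 ∈ [34/41, 1) → index 7
j=7: u_7=473/480 ∈ [34/41, 1) → index 7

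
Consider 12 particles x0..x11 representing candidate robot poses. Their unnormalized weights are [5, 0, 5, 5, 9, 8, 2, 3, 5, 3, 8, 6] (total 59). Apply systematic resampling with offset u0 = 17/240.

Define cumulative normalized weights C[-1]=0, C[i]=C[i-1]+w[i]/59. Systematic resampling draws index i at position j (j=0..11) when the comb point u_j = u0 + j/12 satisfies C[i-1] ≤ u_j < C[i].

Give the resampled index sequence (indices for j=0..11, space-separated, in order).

0 2 3 4 4 5 6 8 9 10 11 11

C = [5/59, 5/59, 10/59, 15/59, 24/59, 32/59, 34/59, 37/59, 42/59, 45/59, 53/59, 1]
j=0: u_0=17/240 ∈ [0, 5/59) → index 0
j=1: u_1=37/240 ∈ [5/59, 10/59) → index 2
j=2: u_2=19/80 ∈ [10/59, 15/59) → index 3
j=3: u_3=77/240 ∈ [15/59, 24/59) → index 4
j=4: u_4=97/240 ∈ [15/59, 24/59) → index 4
j=5: u_5=39/80 ∈ [24/59, 32/59) → index 5
j=6: u_6=137/240 ∈ [32/59, 34/59) → index 6
j=7: u_7=157/240 ∈ [37/59, 42/59) → index 8
j=8: u_8=59/80 ∈ [42/59, 45/59) → index 9
j=9: u_9=197/240 ∈ [45/59, 53/59) → index 10
j=10: u_10=217/240 ∈ [53/59, 1) → index 11
j=11: u_11=79/80 ∈ [53/59, 1) → index 11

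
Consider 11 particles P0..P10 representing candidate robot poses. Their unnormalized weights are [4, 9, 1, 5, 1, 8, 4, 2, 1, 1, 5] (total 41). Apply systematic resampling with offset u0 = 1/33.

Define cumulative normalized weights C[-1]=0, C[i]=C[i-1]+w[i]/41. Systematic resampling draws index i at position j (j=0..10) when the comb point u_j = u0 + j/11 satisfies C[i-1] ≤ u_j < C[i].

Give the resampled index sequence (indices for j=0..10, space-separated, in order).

C = [4/41, 13/41, 14/41, 19/41, 20/41, 28/41, 32/41, 34/41, 35/41, 36/41, 1]
j=0: u_0=1/33 ∈ [0, 4/41) → index 0
j=1: u_1=4/33 ∈ [4/41, 13/41) → index 1
j=2: u_2=7/33 ∈ [4/41, 13/41) → index 1
j=3: u_3=10/33 ∈ [4/41, 13/41) → index 1
j=4: u_4=13/33 ∈ [14/41, 19/41) → index 3
j=5: u_5=16/33 ∈ [19/41, 20/41) → index 4
j=6: u_6=19/33 ∈ [20/41, 28/41) → index 5
j=7: u_7=2/3 ∈ [20/41, 28/41) → index 5
j=8: u_8=25/33 ∈ [28/41, 32/41) → index 6
j=9: u_9=28/33 ∈ [34/41, 35/41) → index 8
j=10: u_10=31/33 ∈ [36/41, 1) → index 10

0 1 1 1 3 4 5 5 6 8 10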